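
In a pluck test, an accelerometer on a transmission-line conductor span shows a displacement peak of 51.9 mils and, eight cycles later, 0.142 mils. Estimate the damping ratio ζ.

0.117

Logarithmic decrement δ = (1/n)·ln(x₀/x_n) = (1/8)·ln(51.9/0.142) = (1/8)·ln(365.5) = 0.7377.
ζ = δ/√(4π² + δ²) = 0.7377/√(39.48 + 0.544) = 0.7377/6.326 = 0.1166.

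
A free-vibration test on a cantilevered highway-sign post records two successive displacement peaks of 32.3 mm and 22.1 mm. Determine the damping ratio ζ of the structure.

Logarithmic decrement δ = (1/n)·ln(x₀/x_n) = (1/1)·ln(32.3/22.1) = (1/1)·ln(1.462) = 0.3795.
ζ = δ/√(4π² + δ²) = 0.3795/√(39.48 + 0.144) = 0.3795/6.295 = 0.06029.

0.0603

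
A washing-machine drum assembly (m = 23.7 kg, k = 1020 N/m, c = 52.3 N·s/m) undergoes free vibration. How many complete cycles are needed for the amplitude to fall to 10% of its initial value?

ζ = c/(2√(km)) = 52.3/(2√(1020 × 23.7)) = 52.3/311.0 = 0.1682.
Logarithmic decrement δ = 2πζ/√(1 − ζ²) = 2π × 0.1682/√(1 − 0.0283) = 1.072.
x_n/x₀ = e^(−nδ) ≤ 0.1; take ln: n ≥ ln(1/0.1)/δ = 2.303/1.072 = 2.148.
So 3 complete cycles are required.

3 cycles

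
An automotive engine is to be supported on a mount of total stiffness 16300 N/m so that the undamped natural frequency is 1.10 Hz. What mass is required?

341 kg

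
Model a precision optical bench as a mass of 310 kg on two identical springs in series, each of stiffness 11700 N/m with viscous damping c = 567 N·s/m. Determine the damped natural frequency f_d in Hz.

Series springs: 1/k_eq = 2/11700, so k_eq = 11700/2 = 5850 N/m.
ω_n = √(k_eq/m) = √(5850/310) = 4.344 rad/s.
Critical damping c_c = 2√(k_eq·m) = 2√(5850 × 310) = 2693 N·s/m, so ζ = c/c_c = 567/2693 = 0.2105.
ω_d = ω_n√(1 − ζ²) = 4.344 × √(1 − 0.0443) = 4.247 rad/s.
f_d = ω_d/(2π) = 0.6759 Hz.

0.676 Hz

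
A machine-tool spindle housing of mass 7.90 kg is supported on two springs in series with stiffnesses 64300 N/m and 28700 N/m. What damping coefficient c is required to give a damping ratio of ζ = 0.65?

515 N·s/m

Series springs: 1/k_eq = 1/64300 + 1/28700 = 5.040×10^-5, so k_eq = 19840 N/m.
c_c = 2√(k_eq·m) = 2√(19840 × 7.90) = 791.9 N·s/m.
c = ζ·c_c = 0.65 × 791.9 = 514.7 N·s/m.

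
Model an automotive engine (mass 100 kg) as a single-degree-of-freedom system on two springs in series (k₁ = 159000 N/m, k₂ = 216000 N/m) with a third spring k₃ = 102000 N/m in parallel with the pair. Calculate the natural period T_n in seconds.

Series pair: k_s = k₁k₂/(k₁+k₂) = (159000)(216000)/(159000 + 216000) = 91580 N/m. In parallel with k₃: k_eq = 91580 + 102000 = 193600 N/m.
ω_n = √(k_eq/m) = √(193600/100) = √1936 = 44.00 rad/s.
T_n = 2π/ω_n = 6.283/44.00 = 0.1428 s.

0.143 s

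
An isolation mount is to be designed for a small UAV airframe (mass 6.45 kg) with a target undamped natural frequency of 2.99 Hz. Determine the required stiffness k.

2280 N/m

ω_n = 2πf_n = 2π × 2.99 = 18.79 rad/s.
k = m·ω_n² = 6.45 × 18.79² = 6.45 × 352.9 = 2276 N/m.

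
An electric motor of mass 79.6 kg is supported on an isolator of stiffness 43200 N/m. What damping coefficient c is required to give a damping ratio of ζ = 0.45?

1670 N·s/m

c_c = 2√(k·m) = 2√(43200 × 79.6) = 3709 N·s/m.
c = ζ·c_c = 0.45 × 3709 = 1669 N·s/m.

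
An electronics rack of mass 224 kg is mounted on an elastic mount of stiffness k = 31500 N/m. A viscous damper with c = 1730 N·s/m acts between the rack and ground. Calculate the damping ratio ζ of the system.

ω_n = √(k/m) = √(31500/224) = 11.86 rad/s.
Critical damping c_c = 2√(k·m) = 2√(31500 × 224) = 5313 N·s/m, so ζ = c/c_c = 1730/5313 = 0.3256.

0.326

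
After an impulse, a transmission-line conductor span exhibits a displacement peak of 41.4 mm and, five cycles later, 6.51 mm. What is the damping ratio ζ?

Logarithmic decrement δ = (1/n)·ln(x₀/x_n) = (1/5)·ln(41.4/6.51) = (1/5)·ln(6.359) = 0.3700.
ζ = δ/√(4π² + δ²) = 0.3700/√(39.48 + 0.137) = 0.3700/6.294 = 0.05878.

0.0588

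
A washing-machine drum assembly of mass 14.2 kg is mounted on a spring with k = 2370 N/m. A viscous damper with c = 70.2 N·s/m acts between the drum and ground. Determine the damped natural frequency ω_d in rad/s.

12.7 rad/s

ω_n = √(k/m) = √(2370/14.2) = 12.92 rad/s.
Critical damping c_c = 2√(k·m) = 2√(2370 × 14.2) = 366.9 N·s/m, so ζ = c/c_c = 70.2/366.9 = 0.1913.
ω_d = ω_n√(1 − ζ²) = 12.92 × √(1 − 0.0366) = 12.68 rad/s.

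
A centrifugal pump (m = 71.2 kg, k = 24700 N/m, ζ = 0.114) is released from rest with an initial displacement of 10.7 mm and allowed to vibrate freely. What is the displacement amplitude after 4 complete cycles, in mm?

0.598 mm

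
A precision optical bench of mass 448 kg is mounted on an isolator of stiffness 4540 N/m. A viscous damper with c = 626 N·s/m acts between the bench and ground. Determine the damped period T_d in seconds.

ω_n = √(k/m) = √(4540/448) = 3.183 rad/s.
Critical damping c_c = 2√(k·m) = 2√(4540 × 448) = 2852 N·s/m, so ζ = c/c_c = 626/2852 = 0.2195.
ω_d = ω_n√(1 − ζ²) = 3.183 × √(1 − 0.0482) = 3.106 rad/s.
T_d = 2π/ω_d = 2.023 s.

2.02 s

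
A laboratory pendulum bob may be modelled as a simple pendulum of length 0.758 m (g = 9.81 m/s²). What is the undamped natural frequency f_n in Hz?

For a simple pendulum ω_n = √(g/L) = √(9.81/0.758) = √12.94 = 3.597 rad/s.
f_n = ω_n/(2π) = 3.597/6.283 = 0.5726 Hz.

0.573 Hz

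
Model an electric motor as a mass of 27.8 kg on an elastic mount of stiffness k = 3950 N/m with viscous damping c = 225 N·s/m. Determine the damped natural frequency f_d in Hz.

1.78 Hz

ω_n = √(k/m) = √(3950/27.8) = 11.92 rad/s.
Critical damping c_c = 2√(k·m) = 2√(3950 × 27.8) = 662.8 N·s/m, so ζ = c/c_c = 225/662.8 = 0.3395.
ω_d = ω_n√(1 − ζ²) = 11.92 × √(1 − 0.115) = 11.21 rad/s.
f_d = ω_d/(2π) = 1.784 Hz.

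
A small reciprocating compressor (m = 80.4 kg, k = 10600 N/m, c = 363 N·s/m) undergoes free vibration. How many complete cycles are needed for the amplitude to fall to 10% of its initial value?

ζ = c/(2√(km)) = 363/(2√(10600 × 80.4)) = 363/1846 = 0.1966.
Logarithmic decrement δ = 2πζ/√(1 − ζ²) = 2π × 0.1966/√(1 − 0.0387) = 1.260.
x_n/x₀ = e^(−nδ) ≤ 0.1; take ln: n ≥ ln(1/0.1)/δ = 2.303/1.260 = 1.828.
So 2 complete cycles are required.

2 cycles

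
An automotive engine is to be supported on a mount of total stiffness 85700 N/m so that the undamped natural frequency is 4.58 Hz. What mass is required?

ω_n = 2πf_n = 2π × 4.58 = 28.78 rad/s.
m = k/ω_n² = 85700/28.78² = 85700/828.1 = 103.5 kg.

103 kg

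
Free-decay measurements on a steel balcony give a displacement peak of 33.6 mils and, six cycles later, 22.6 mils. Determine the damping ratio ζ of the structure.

0.0105

Logarithmic decrement δ = (1/n)·ln(x₀/x_n) = (1/6)·ln(33.6/22.6) = (1/6)·ln(1.487) = 0.06610.
ζ = δ/√(4π² + δ²) = 0.06610/√(39.48 + 0.00437) = 0.06610/6.284 = 0.01052.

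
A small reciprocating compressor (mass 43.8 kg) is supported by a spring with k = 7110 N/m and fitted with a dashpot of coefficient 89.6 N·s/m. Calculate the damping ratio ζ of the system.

0.0803

ω_n = √(k/m) = √(7110/43.8) = 12.74 rad/s.
Critical damping c_c = 2√(k·m) = 2√(7110 × 43.8) = 1116 N·s/m, so ζ = c/c_c = 89.6/1116 = 0.08028.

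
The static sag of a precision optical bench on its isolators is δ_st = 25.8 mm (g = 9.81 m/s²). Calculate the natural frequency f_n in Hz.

ω_n = √(g/δ_st) = √(9.81/0.0258) = √380.2 = 19.50 rad/s.
f_n = ω_n/(2π) = 19.50/6.283 = 3.103 Hz.

3.10 Hz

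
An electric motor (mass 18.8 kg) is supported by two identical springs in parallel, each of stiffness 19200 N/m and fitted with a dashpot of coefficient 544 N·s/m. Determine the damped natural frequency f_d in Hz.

6.81 Hz

Parallel springs add: k_eq = 2 × 19200 = 38400 N/m.
ω_n = √(k_eq/m) = √(38400/18.8) = 45.19 rad/s.
Critical damping c_c = 2√(k_eq·m) = 2√(38400 × 18.8) = 1699 N·s/m, so ζ = c/c_c = 544/1699 = 0.3201.
ω_d = ω_n√(1 − ζ²) = 45.19 × √(1 − 0.102) = 42.82 rad/s.
f_d = ω_d/(2π) = 6.814 Hz.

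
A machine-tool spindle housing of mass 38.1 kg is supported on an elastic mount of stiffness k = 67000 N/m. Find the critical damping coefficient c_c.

3200 N·s/m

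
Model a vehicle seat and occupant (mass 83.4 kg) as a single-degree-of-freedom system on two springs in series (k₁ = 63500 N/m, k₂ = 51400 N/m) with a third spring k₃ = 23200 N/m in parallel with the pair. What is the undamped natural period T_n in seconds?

Series pair: k_s = k₁k₂/(k₁+k₂) = (63500)(51400)/(63500 + 51400) = 28410 N/m. In parallel with k₃: k_eq = 28410 + 23200 = 51610 N/m.
ω_n = √(k_eq/m) = √(51610/83.4) = √618.8 = 24.88 rad/s.
T_n = 2π/ω_n = 6.283/24.88 = 0.2526 s.

0.253 s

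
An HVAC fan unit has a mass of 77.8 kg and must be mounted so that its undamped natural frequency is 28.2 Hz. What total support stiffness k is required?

ω_n = 2πf_n = 2π × 28.2 = 177.2 rad/s.
k = m·ω_n² = 77.8 × 177.2² = 77.8 × 31390 = 2443000 N/m.

2440000 N/m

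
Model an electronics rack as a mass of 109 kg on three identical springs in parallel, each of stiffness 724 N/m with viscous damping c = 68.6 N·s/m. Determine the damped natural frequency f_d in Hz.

Parallel springs add: k_eq = 3 × 724 = 2172 N/m.
ω_n = √(k_eq/m) = √(2172/109) = 4.464 rad/s.
Critical damping c_c = 2√(k_eq·m) = 2√(2172 × 109) = 973.1 N·s/m, so ζ = c/c_c = 68.6/973.1 = 0.07049.
ω_d = ω_n√(1 − ζ²) = 4.464 × √(1 − 0.00497) = 4.453 rad/s.
f_d = ω_d/(2π) = 0.7087 Hz.

0.709 Hz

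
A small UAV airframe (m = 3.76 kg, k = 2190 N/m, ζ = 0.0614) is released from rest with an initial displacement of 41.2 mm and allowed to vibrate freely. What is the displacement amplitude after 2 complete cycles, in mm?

19.0 mm

Logarithmic decrement δ = 2πζ/√(1 − ζ²) = 2π × 0.06140/√(1 − 0.00377) = 0.3865.
After n cycles, x_n/x₀ = e^(−nδ), so x_2 = 41.2 × e^(−2 × 0.3865) = 41.2 × 0.4616 = 19.02 mm.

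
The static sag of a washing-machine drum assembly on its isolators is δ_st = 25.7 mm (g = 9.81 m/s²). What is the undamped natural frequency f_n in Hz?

3.11 Hz

ω_n = √(g/δ_st) = √(9.81/0.0257) = √381.7 = 19.54 rad/s.
f_n = ω_n/(2π) = 19.54/6.283 = 3.109 Hz.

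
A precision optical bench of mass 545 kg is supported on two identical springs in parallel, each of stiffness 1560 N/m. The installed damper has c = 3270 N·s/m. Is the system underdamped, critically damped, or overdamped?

overdamped

Parallel springs add: k_eq = 2 × 1560 = 3120 N/m.
c_c = 2√(k_eq·m) = 2608 N·s/m; ζ = c/c_c = 3270/2608 = 1.25.
Since ζ > 1 the system is overdamped.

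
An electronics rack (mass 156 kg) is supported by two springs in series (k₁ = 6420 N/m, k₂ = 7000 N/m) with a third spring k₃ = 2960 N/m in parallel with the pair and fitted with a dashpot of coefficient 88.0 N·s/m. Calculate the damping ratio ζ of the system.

0.0444

Series pair: k_s = k₁k₂/(k₁+k₂) = (6420)(7000)/(6420 + 7000) = 3349 N/m. In parallel with k₃: k_eq = 3349 + 2960 = 6309 N/m.
ω_n = √(k_eq/m) = √(6309/156) = 6.359 rad/s.
Critical damping c_c = 2√(k_eq·m) = 2√(6309 × 156) = 1984 N·s/m, so ζ = c/c_c = 88.0/1984 = 0.04435.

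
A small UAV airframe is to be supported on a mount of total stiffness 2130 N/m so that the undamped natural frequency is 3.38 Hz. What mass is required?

4.72 kg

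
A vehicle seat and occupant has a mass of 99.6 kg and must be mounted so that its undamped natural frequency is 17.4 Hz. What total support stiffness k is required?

1190000 N/m

ω_n = 2πf_n = 2π × 17.4 = 109.3 rad/s.
k = m·ω_n² = 99.6 × 109.3² = 99.6 × 11950 = 1190000 N/m.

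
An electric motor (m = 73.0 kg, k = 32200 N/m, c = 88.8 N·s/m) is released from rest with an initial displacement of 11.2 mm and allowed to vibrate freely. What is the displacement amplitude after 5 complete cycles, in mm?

4.51 mm

ζ = c/(2√(km)) = 88.8/(2√(32200 × 73.0)) = 88.8/3066 = 0.02896.
Logarithmic decrement δ = 2πζ/√(1 − ζ²) = 2π × 0.02896/√(1 − 0.000839) = 0.1820.
After n cycles, x_n/x₀ = e^(−nδ), so x_5 = 11.2 × e^(−5 × 0.1820) = 11.2 × 0.4025 = 4.507 mm.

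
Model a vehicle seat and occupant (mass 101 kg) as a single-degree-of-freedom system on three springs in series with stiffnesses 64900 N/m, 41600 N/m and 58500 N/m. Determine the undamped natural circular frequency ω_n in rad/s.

Series springs: 1/k_eq = 1/64900 + 1/41600 + 1/58500 = 5.654×10^-5, so k_eq = 17690 N/m.
ω_n = √(k_eq/m) = √(17690/101) = √175.1 = 13.23 rad/s.

13.2 rad/s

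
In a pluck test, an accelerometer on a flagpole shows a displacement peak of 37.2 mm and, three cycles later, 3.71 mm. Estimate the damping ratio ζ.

0.121

Logarithmic decrement δ = (1/n)·ln(x₀/x_n) = (1/3)·ln(37.2/3.71) = (1/3)·ln(10.03) = 0.7684.
ζ = δ/√(4π² + δ²) = 0.7684/√(39.48 + 0.590) = 0.7684/6.330 = 0.1214.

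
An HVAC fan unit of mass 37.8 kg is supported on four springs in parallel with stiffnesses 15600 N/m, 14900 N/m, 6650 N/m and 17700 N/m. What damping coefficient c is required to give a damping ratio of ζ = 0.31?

Parallel springs add: k_eq = 15600 + 14900 + 6650 + 17700 = 54850 N/m.
c_c = 2√(k_eq·m) = 2√(54850 × 37.8) = 2880 N·s/m.
c = ζ·c_c = 0.31 × 2880 = 892.7 N·s/m.

893 N·s/m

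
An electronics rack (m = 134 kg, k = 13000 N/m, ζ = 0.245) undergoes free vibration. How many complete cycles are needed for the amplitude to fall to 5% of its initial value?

2 cycles

Logarithmic decrement δ = 2πζ/√(1 − ζ²) = 2π × 0.2450/√(1 − 0.0600) = 1.588.
x_n/x₀ = e^(−nδ) ≤ 0.05; take ln: n ≥ ln(1/0.05)/δ = 2.996/1.588 = 1.887.
So 2 complete cycles are required.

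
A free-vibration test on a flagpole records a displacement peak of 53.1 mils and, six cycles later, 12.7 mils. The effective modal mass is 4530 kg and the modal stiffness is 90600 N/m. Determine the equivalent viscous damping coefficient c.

1540 N·s/m

Logarithmic decrement δ = (1/n)·ln(x₀/x_n) = (1/6)·ln(53.1/12.7) = (1/6)·ln(4.181) = 0.2384.
ζ = δ/√(4π² + δ²) = 0.2384/√(39.48 + 0.0568) = 0.2384/6.288 = 0.03792.
c = ζ · 2√(km) = 0.03792 × 2√(90600 × 4530) = 0.03792 × 40520 = 1536 N·s/m.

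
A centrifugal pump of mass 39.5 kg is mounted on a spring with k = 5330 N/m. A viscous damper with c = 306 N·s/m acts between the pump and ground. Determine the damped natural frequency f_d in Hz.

1.74 Hz

ω_n = √(k/m) = √(5330/39.5) = 11.62 rad/s.
Critical damping c_c = 2√(k·m) = 2√(5330 × 39.5) = 917.7 N·s/m, so ζ = c/c_c = 306/917.7 = 0.3334.
ω_d = ω_n√(1 − ζ²) = 11.62 × √(1 − 0.111) = 10.95 rad/s.
f_d = ω_d/(2π) = 1.743 Hz.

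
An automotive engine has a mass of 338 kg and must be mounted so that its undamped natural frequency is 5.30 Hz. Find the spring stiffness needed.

ω_n = 2πf_n = 2π × 5.30 = 33.30 rad/s.
k = m·ω_n² = 338 × 33.30² = 338 × 1109 = 374800 N/m.

375000 N/m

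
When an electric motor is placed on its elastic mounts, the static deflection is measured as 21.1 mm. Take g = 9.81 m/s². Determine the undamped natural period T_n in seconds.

0.291 s

ω_n = √(g/δ_st) = √(9.81/0.0211) = √464.9 = 21.56 rad/s.
T_n = 2π/ω_n = 6.283/21.56 = 0.2914 s.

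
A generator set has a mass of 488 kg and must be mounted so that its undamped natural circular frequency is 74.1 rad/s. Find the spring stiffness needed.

2680000 N/m

k = m·ω_n² = 488 × 74.10² = 488 × 5491 = 2680000 N/m.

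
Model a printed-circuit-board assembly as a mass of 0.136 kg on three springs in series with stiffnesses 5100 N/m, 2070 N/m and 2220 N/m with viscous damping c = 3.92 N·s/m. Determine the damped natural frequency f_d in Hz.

12.6 Hz

Series springs: 1/k_eq = 1/5100 + 1/2070 + 1/2220 = 0.001130, so k_eq = 885.3 N/m.
ω_n = √(k_eq/m) = √(885.3/0.136) = 80.68 rad/s.
Critical damping c_c = 2√(k_eq·m) = 2√(885.3 × 0.136) = 21.94 N·s/m, so ζ = c/c_c = 3.92/21.94 = 0.1786.
ω_d = ω_n√(1 − ζ²) = 80.68 × √(1 − 0.0319) = 79.38 rad/s.
f_d = ω_d/(2π) = 12.63 Hz.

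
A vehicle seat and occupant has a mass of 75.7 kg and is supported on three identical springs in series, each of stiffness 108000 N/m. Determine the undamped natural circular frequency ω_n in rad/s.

Series springs: 1/k_eq = 3/108000, so k_eq = 108000/3 = 36000 N/m.
ω_n = √(k_eq/m) = √(36000/75.7) = √475.6 = 21.81 rad/s.

21.8 rad/s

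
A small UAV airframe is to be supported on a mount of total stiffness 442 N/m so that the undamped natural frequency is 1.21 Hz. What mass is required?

7.65 kg

ω_n = 2πf_n = 2π × 1.21 = 7.603 rad/s.
m = k/ω_n² = 442/7.603² = 442/57.80 = 7.647 kg.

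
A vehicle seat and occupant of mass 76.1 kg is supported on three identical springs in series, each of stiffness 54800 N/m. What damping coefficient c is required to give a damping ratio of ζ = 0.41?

967 N·s/m

Series springs: 1/k_eq = 3/54800, so k_eq = 54800/3 = 18270 N/m.
c_c = 2√(k_eq·m) = 2√(18270 × 76.1) = 2358 N·s/m.
c = ζ·c_c = 0.41 × 2358 = 966.8 N·s/m.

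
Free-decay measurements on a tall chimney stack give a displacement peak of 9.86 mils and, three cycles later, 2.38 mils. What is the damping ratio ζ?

Logarithmic decrement δ = (1/n)·ln(x₀/x_n) = (1/3)·ln(9.86/2.38) = (1/3)·ln(4.143) = 0.4738.
ζ = δ/√(4π² + δ²) = 0.4738/√(39.48 + 0.224) = 0.4738/6.301 = 0.07519.

0.0752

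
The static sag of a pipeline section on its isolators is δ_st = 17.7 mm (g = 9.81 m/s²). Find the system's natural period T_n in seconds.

0.267 s

ω_n = √(g/δ_st) = √(9.81/0.0177) = √554.2 = 23.54 rad/s.
T_n = 2π/ω_n = 6.283/23.54 = 0.2669 s.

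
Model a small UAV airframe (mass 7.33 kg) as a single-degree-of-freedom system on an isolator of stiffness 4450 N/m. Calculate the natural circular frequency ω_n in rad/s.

24.6 rad/s

ω_n = √(k/m) = √(4450/7.33) = √607.1 = 24.64 rad/s.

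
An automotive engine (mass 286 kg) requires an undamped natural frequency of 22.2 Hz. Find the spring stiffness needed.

5560000 N/m

ω_n = 2πf_n = 2π × 22.2 = 139.5 rad/s.
k = m·ω_n² = 286 × 139.5² = 286 × 19460 = 5565000 N/m.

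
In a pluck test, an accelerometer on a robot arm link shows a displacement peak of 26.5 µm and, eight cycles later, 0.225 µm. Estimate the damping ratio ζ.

0.0944

Logarithmic decrement δ = (1/n)·ln(x₀/x_n) = (1/8)·ln(26.5/0.225) = (1/8)·ln(117.8) = 0.5961.
ζ = δ/√(4π² + δ²) = 0.5961/√(39.48 + 0.355) = 0.5961/6.311 = 0.09445.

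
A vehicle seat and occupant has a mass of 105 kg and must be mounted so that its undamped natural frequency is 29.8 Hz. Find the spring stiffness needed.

ω_n = 2πf_n = 2π × 29.8 = 187.2 rad/s.
k = m·ω_n² = 105 × 187.2² = 105 × 35060 = 3681000 N/m.

3680000 N/m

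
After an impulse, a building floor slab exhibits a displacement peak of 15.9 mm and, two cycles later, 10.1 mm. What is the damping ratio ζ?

0.0361

Logarithmic decrement δ = (1/n)·ln(x₀/x_n) = (1/2)·ln(15.9/10.1) = (1/2)·ln(1.574) = 0.2269.
ζ = δ/√(4π² + δ²) = 0.2269/√(39.48 + 0.0515) = 0.2269/6.287 = 0.03609.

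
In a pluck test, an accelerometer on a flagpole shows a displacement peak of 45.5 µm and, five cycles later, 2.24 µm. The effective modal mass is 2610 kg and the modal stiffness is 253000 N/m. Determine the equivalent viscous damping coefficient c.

4900 N·s/m

Logarithmic decrement δ = (1/n)·ln(x₀/x_n) = (1/5)·ln(45.5/2.24) = (1/5)·ln(20.31) = 0.6022.
ζ = δ/√(4π² + δ²) = 0.6022/√(39.48 + 0.363) = 0.6022/6.312 = 0.09541.
c = ζ · 2√(km) = 0.09541 × 2√(253000 × 2610) = 0.09541 × 51390 = 4904 N·s/m.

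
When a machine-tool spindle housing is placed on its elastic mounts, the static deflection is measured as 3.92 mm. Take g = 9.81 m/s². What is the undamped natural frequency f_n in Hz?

7.96 Hz

ω_n = √(g/δ_st) = √(9.81/0.00392) = √2503 = 50.03 rad/s.
f_n = ω_n/(2π) = 50.03/6.283 = 7.962 Hz.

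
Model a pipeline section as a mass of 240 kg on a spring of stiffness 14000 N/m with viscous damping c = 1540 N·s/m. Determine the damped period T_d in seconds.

ω_n = √(k/m) = √(14000/240) = 7.638 rad/s.
Critical damping c_c = 2√(k·m) = 2√(14000 × 240) = 3666 N·s/m, so ζ = c/c_c = 1540/3666 = 0.4201.
ω_d = ω_n√(1 − ζ²) = 7.638 × √(1 − 0.176) = 6.931 rad/s.
T_d = 2π/ω_d = 0.9065 s.

0.907 s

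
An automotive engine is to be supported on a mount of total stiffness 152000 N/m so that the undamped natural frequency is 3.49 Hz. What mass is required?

316 kg

ω_n = 2πf_n = 2π × 3.49 = 21.93 rad/s.
m = k/ω_n² = 152000/21.93² = 152000/480.9 = 316.1 kg.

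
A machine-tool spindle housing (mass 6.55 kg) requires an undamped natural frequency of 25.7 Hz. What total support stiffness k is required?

ω_n = 2πf_n = 2π × 25.7 = 161.5 rad/s.
k = m·ω_n² = 6.55 × 161.5² = 6.55 × 26080 = 170800 N/m.

171000 N/m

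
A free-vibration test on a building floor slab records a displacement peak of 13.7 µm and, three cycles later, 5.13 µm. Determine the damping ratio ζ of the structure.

0.0520

Logarithmic decrement δ = (1/n)·ln(x₀/x_n) = (1/3)·ln(13.7/5.13) = (1/3)·ln(2.671) = 0.3274.
ζ = δ/√(4π² + δ²) = 0.3274/√(39.48 + 0.107) = 0.3274/6.292 = 0.05204.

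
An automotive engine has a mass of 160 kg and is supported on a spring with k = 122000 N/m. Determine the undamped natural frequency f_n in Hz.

ω_n = √(k/m) = √(122000/160) = √762.5 = 27.61 rad/s.
f_n = ω_n/(2π) = 27.61/6.283 = 4.395 Hz.

4.39 Hz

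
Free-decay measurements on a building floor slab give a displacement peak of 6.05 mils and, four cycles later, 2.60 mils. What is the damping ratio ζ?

0.0336

Logarithmic decrement δ = (1/n)·ln(x₀/x_n) = (1/4)·ln(6.05/2.60) = (1/4)·ln(2.327) = 0.2111.
ζ = δ/√(4π² + δ²) = 0.2111/√(39.48 + 0.0446) = 0.2111/6.287 = 0.03358.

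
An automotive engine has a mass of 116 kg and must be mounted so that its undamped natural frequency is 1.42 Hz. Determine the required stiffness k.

ω_n = 2πf_n = 2π × 1.42 = 8.922 rad/s.
k = m·ω_n² = 116 × 8.922² = 116 × 79.60 = 9234 N/m.

9230 N/m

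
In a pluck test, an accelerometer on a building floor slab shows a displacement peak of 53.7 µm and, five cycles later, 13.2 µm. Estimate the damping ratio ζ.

0.0446

Logarithmic decrement δ = (1/n)·ln(x₀/x_n) = (1/5)·ln(53.7/13.2) = (1/5)·ln(4.068) = 0.2806.
ζ = δ/√(4π² + δ²) = 0.2806/√(39.48 + 0.0788) = 0.2806/6.289 = 0.04462.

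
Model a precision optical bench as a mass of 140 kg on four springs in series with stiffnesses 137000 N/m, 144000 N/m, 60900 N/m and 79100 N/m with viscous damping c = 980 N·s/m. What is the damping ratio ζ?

Series springs: 1/k_eq = 1/137000 + 1/144000 + 1/60900 + 1/79100 = 4.331×10^-5, so k_eq = 23090 N/m.
ω_n = √(k_eq/m) = √(23090/140) = 12.84 rad/s.
Critical damping c_c = 2√(k_eq·m) = 2√(23090 × 140) = 3596 N·s/m, so ζ = c/c_c = 980/3596 = 0.2725.

0.273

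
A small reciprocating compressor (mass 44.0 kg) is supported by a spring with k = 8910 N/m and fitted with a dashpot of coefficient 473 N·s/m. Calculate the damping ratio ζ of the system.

0.378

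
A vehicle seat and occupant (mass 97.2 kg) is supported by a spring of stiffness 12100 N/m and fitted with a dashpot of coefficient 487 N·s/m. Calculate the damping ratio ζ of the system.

0.225

ω_n = √(k/m) = √(12100/97.2) = 11.16 rad/s.
Critical damping c_c = 2√(k·m) = 2√(12100 × 97.2) = 2169 N·s/m, so ζ = c/c_c = 487/2169 = 0.2245.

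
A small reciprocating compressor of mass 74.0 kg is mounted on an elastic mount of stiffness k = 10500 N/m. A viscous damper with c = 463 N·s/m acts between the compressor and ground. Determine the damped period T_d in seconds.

0.547 s

ω_n = √(k/m) = √(10500/74.0) = 11.91 rad/s.
Critical damping c_c = 2√(k·m) = 2√(10500 × 74.0) = 1763 N·s/m, so ζ = c/c_c = 463/1763 = 0.2626.
ω_d = ω_n√(1 − ζ²) = 11.91 × √(1 − 0.0690) = 11.49 rad/s.
T_d = 2π/ω_d = 0.5467 s.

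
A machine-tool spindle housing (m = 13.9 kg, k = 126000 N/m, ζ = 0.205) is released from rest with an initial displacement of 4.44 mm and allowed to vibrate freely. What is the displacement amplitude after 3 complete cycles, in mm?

0.0857 mm

Logarithmic decrement δ = 2πζ/√(1 − ζ²) = 2π × 0.2050/√(1 − 0.0420) = 1.316.
After n cycles, x_n/x₀ = e^(−nδ), so x_3 = 4.44 × e^(−3 × 1.316) = 4.44 × 0.01929 = 0.08566 mm.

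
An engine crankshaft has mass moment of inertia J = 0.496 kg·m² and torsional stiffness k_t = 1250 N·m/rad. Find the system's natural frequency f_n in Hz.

ω_n = √(k_t/J) = √(1250/0.496) = √2520 = 50.20 rad/s.
f_n = ω_n/(2π) = 50.20/6.283 = 7.990 Hz.

7.99 Hz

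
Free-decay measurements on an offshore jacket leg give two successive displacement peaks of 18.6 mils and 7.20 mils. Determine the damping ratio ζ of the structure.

0.149

Logarithmic decrement δ = (1/n)·ln(x₀/x_n) = (1/1)·ln(18.6/7.20) = (1/1)·ln(2.583) = 0.9491.
ζ = δ/√(4π² + δ²) = 0.9491/√(39.48 + 0.901) = 0.9491/6.354 = 0.1494.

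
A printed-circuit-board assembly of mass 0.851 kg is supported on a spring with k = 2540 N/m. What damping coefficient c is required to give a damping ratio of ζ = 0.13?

12.1 N·s/m

c_c = 2√(k·m) = 2√(2540 × 0.851) = 92.98 N·s/m.
c = ζ·c_c = 0.13 × 92.98 = 12.09 N·s/m.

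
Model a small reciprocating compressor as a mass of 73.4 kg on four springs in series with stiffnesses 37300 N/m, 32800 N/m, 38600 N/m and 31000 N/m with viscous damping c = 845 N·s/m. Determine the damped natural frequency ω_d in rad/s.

Series springs: 1/k_eq = 1/37300 + 1/32800 + 1/38600 + 1/31000 = 0.0001155, so k_eq = 8661 N/m.
ω_n = √(k_eq/m) = √(8661/73.4) = 10.86 rad/s.
Critical damping c_c = 2√(k_eq·m) = 2√(8661 × 73.4) = 1595 N·s/m, so ζ = c/c_c = 845/1595 = 0.5299.
ω_d = ω_n√(1 − ζ²) = 10.86 × √(1 − 0.281) = 9.212 rad/s.

9.21 rad/s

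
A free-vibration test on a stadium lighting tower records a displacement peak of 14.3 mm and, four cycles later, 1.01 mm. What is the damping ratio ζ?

0.105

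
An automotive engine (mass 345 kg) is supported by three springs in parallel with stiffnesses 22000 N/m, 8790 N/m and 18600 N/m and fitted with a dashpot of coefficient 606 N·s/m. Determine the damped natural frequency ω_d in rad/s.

11.9 rad/s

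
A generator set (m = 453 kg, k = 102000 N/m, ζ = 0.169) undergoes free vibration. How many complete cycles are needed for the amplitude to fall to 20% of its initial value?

2 cycles

Logarithmic decrement δ = 2πζ/√(1 − ζ²) = 2π × 0.1690/√(1 − 0.0286) = 1.077.
x_n/x₀ = e^(−nδ) ≤ 0.2; take ln: n ≥ ln(1/0.2)/δ = 1.609/1.077 = 1.494.
So 2 complete cycles are required.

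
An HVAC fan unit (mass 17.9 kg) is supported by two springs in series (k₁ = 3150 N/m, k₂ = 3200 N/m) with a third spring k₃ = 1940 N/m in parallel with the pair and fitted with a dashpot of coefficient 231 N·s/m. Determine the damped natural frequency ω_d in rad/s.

12.5 rad/s

Series pair: k_s = k₁k₂/(k₁+k₂) = (3150)(3200)/(3150 + 3200) = 1587 N/m. In parallel with k₃: k_eq = 1587 + 1940 = 3527 N/m.
ω_n = √(k_eq/m) = √(3527/17.9) = 14.04 rad/s.
Critical damping c_c = 2√(k_eq·m) = 2√(3527 × 17.9) = 502.6 N·s/m, so ζ = c/c_c = 231/502.6 = 0.4597.
ω_d = ω_n√(1 − ζ²) = 14.04 × √(1 − 0.211) = 12.47 rad/s.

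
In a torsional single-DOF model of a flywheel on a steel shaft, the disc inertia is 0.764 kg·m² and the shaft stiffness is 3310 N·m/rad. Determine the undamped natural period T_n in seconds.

ω_n = √(k_t/J) = √(3310/0.764) = √4332 = 65.82 rad/s.
T_n = 2π/ω_n = 6.283/65.82 = 0.09546 s.

0.0955 s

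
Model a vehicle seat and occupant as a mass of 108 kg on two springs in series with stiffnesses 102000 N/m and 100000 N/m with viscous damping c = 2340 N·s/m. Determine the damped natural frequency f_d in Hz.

2.98 Hz

Series springs: 1/k_eq = 1/102000 + 1/100000 = 1.980×10^-5, so k_eq = 50500 N/m.
ω_n = √(k_eq/m) = √(50500/108) = 21.62 rad/s.
Critical damping c_c = 2√(k_eq·m) = 2√(50500 × 108) = 4671 N·s/m, so ζ = c/c_c = 2340/4671 = 0.5010.
ω_d = ω_n√(1 − ζ²) = 21.62 × √(1 − 0.251) = 18.71 rad/s.
f_d = ω_d/(2π) = 2.978 Hz.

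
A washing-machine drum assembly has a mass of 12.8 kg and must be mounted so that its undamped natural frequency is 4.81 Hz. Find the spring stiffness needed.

ω_n = 2πf_n = 2π × 4.81 = 30.22 rad/s.
k = m·ω_n² = 12.8 × 30.22² = 12.8 × 913.4 = 11690 N/m.

11700 N/m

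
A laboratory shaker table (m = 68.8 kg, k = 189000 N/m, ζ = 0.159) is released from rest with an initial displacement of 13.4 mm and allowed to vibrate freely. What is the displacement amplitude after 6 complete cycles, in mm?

Logarithmic decrement δ = 2πζ/√(1 − ζ²) = 2π × 0.1590/√(1 − 0.0253) = 1.012.
After n cycles, x_n/x₀ = e^(−nδ), so x_6 = 13.4 × e^(−6 × 1.012) = 13.4 × 0.002308 = 0.03093 mm.

0.0309 mm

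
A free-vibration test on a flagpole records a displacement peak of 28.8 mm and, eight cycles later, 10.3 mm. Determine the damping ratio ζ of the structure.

Logarithmic decrement δ = (1/n)·ln(x₀/x_n) = (1/8)·ln(28.8/10.3) = (1/8)·ln(2.796) = 0.1285.
ζ = δ/√(4π² + δ²) = 0.1285/√(39.48 + 0.0165) = 0.1285/6.284 = 0.02045.

0.0205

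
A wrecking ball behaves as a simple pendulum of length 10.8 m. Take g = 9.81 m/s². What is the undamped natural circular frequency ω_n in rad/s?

0.953 rad/s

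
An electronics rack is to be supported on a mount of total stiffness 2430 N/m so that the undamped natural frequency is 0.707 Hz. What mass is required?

ω_n = 2πf_n = 2π × 0.707 = 4.442 rad/s.
m = k/ω_n² = 2430/4.442² = 2430/19.73 = 123.1 kg.

123 kg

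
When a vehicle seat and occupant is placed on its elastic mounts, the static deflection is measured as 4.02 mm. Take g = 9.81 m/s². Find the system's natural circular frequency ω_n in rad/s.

49.4 rad/s

ω_n = √(g/δ_st) = √(9.81/0.00402) = √2440 = 49.40 rad/s.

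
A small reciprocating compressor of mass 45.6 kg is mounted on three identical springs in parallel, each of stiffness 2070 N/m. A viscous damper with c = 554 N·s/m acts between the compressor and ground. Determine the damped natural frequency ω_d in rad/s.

Parallel springs add: k_eq = 3 × 2070 = 6210 N/m.
ω_n = √(k_eq/m) = √(6210/45.6) = 11.67 rad/s.
Critical damping c_c = 2√(k_eq·m) = 2√(6210 × 45.6) = 1064 N·s/m, so ζ = c/c_c = 554/1064 = 0.5205.
ω_d = ω_n√(1 − ζ²) = 11.67 × √(1 − 0.271) = 9.964 rad/s.

9.96 rad/s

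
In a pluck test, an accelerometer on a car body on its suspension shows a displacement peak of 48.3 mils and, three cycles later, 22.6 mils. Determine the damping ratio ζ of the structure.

Logarithmic decrement δ = (1/n)·ln(x₀/x_n) = (1/3)·ln(48.3/22.6) = (1/3)·ln(2.137) = 0.2532.
ζ = δ/√(4π² + δ²) = 0.2532/√(39.48 + 0.0641) = 0.2532/6.288 = 0.04026.

0.0403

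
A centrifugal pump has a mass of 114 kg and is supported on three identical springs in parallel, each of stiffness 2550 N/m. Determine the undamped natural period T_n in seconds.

Parallel springs add: k_eq = 3 × 2550 = 7650 N/m.
ω_n = √(k_eq/m) = √(7650/114) = √67.11 = 8.192 rad/s.
T_n = 2π/ω_n = 6.283/8.192 = 0.7670 s.

0.767 s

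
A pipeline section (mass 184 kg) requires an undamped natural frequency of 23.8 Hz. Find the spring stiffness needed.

ω_n = 2πf_n = 2π × 23.8 = 149.5 rad/s.
k = m·ω_n² = 184 × 149.5² = 184 × 22360 = 4115000 N/m.

4110000 N/m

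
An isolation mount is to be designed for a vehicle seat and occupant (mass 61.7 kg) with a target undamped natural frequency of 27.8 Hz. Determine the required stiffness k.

1880000 N/m

ω_n = 2πf_n = 2π × 27.8 = 174.7 rad/s.
k = m·ω_n² = 61.7 × 174.7² = 61.7 × 30510 = 1882000 N/m.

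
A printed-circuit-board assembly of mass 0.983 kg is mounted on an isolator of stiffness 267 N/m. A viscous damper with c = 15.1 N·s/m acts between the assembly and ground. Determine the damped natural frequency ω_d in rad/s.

14.6 rad/s

ω_n = √(k/m) = √(267.0/0.983) = 16.48 rad/s.
Critical damping c_c = 2√(k·m) = 2√(267.0 × 0.983) = 32.40 N·s/m, so ζ = c/c_c = 15.1/32.40 = 0.4660.
ω_d = ω_n√(1 − ζ²) = 16.48 × √(1 − 0.217) = 14.58 rad/s.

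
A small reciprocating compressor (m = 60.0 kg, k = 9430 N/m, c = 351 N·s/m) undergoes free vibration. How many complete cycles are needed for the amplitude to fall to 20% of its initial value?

2 cycles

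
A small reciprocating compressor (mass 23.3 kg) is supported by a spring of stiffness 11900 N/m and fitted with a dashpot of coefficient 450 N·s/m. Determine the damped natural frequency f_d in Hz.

3.25 Hz

ω_n = √(k/m) = √(11900/23.3) = 22.60 rad/s.
Critical damping c_c = 2√(k·m) = 2√(11900 × 23.3) = 1053 N·s/m, so ζ = c/c_c = 450/1053 = 0.4273.
ω_d = ω_n√(1 − ζ²) = 22.60 × √(1 − 0.183) = 20.43 rad/s.
f_d = ω_d/(2π) = 3.252 Hz.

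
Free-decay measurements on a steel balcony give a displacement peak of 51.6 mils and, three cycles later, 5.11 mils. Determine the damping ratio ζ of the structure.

0.122

Logarithmic decrement δ = (1/n)·ln(x₀/x_n) = (1/3)·ln(51.6/5.11) = (1/3)·ln(10.10) = 0.7708.
ζ = δ/√(4π² + δ²) = 0.7708/√(39.48 + 0.594) = 0.7708/6.330 = 0.1218.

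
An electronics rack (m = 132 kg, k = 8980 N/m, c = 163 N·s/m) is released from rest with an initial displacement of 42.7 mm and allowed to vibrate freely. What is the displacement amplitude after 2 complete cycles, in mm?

16.6 mm

ζ = c/(2√(km)) = 163/(2√(8980 × 132)) = 163/2177 = 0.07486.
Logarithmic decrement δ = 2πζ/√(1 − ζ²) = 2π × 0.07486/√(1 − 0.00560) = 0.4717.
After n cycles, x_n/x₀ = e^(−nδ), so x_2 = 42.7 × e^(−2 × 0.4717) = 42.7 × 0.3893 = 16.62 mm.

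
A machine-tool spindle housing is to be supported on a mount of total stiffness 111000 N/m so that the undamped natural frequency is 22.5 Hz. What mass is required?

5.55 kg

ω_n = 2πf_n = 2π × 22.5 = 141.4 rad/s.
m = k/ω_n² = 111000/141.4² = 111000/19990 = 5.554 kg.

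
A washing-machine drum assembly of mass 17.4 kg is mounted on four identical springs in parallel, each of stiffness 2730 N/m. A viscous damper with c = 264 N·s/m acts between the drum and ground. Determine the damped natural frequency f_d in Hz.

Parallel springs add: k_eq = 4 × 2730 = 10920 N/m.
ω_n = √(k_eq/m) = √(10920/17.4) = 25.05 rad/s.
Critical damping c_c = 2√(k_eq·m) = 2√(10920 × 17.4) = 871.8 N·s/m, so ζ = c/c_c = 264/871.8 = 0.3028.
ω_d = ω_n√(1 − ζ²) = 25.05 × √(1 − 0.0917) = 23.88 rad/s.
f_d = ω_d/(2π) = 3.800 Hz.

3.80 Hz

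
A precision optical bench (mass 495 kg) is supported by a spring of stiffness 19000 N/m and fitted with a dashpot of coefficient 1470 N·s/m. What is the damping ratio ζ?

0.240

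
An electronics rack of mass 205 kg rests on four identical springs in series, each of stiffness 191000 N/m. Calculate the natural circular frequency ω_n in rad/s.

15.3 rad/s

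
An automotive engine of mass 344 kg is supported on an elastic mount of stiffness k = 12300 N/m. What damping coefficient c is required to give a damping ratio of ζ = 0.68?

c_c = 2√(k·m) = 2√(12300 × 344) = 4114 N·s/m.
c = ζ·c_c = 0.68 × 4114 = 2798 N·s/m.

2800 N·s/m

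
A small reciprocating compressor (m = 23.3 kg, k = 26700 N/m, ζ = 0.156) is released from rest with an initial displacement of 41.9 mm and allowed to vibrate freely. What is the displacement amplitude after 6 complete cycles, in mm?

Logarithmic decrement δ = 2πζ/√(1 − ζ²) = 2π × 0.1560/√(1 − 0.0243) = 0.9923.
After n cycles, x_n/x₀ = e^(−nδ), so x_6 = 41.9 × e^(−6 × 0.9923) = 41.9 × 0.002596 = 0.1088 mm.

0.109 mm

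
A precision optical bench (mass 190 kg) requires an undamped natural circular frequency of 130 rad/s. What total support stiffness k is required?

k = m·ω_n² = 190 × 130.0² = 190 × 16900 = 3211000 N/m.

3210000 N/m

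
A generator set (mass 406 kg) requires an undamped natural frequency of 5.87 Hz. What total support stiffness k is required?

552000 N/m

ω_n = 2πf_n = 2π × 5.87 = 36.88 rad/s.
k = m·ω_n² = 406 × 36.88² = 406 × 1360 = 552300 N/m.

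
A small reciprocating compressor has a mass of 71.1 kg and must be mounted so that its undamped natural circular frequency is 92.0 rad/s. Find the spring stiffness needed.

k = m·ω_n² = 71.1 × 92.00² = 71.1 × 8464 = 601800 N/m.

602000 N/m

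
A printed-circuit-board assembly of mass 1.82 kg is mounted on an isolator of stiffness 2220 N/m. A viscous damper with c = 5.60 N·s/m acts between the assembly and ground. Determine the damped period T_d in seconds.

0.180 s

ω_n = √(k/m) = √(2220/1.82) = 34.93 rad/s.
Critical damping c_c = 2√(k·m) = 2√(2220 × 1.82) = 127.1 N·s/m, so ζ = c/c_c = 5.60/127.1 = 0.04405.
ω_d = ω_n√(1 − ζ²) = 34.93 × √(1 − 0.00194) = 34.89 rad/s.
T_d = 2π/ω_d = 0.1801 s.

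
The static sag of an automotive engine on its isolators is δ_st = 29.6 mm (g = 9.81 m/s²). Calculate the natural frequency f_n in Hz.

2.90 Hz

ω_n = √(g/δ_st) = √(9.81/0.0296) = √331.4 = 18.20 rad/s.
f_n = ω_n/(2π) = 18.20/6.283 = 2.897 Hz.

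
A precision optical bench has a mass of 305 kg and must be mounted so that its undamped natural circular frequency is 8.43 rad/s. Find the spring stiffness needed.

21700 N/m

k = m·ω_n² = 305 × 8.430² = 305 × 71.06 = 21670 N/m.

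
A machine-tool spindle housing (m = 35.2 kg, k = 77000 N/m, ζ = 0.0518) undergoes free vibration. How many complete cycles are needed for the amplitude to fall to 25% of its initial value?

Logarithmic decrement δ = 2πζ/√(1 − ζ²) = 2π × 0.05180/√(1 − 0.00268) = 0.3259.
x_n/x₀ = e^(−nδ) ≤ 0.25; take ln: n ≥ ln(1/0.25)/δ = 1.386/0.3259 = 4.254.
So 5 complete cycles are required.

5 cycles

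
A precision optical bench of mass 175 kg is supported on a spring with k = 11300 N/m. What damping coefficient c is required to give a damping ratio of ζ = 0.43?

1210 N·s/m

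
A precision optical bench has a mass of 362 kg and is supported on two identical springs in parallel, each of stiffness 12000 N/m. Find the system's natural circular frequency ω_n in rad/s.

8.14 rad/s

Parallel springs add: k_eq = 2 × 12000 = 24000 N/m.
ω_n = √(k_eq/m) = √(24000/362) = √66.30 = 8.142 rad/s.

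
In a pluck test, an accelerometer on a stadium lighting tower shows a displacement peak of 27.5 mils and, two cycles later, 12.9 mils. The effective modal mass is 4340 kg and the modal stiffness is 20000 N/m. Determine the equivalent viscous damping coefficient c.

1120 N·s/m

Logarithmic decrement δ = (1/n)·ln(x₀/x_n) = (1/2)·ln(27.5/12.9) = (1/2)·ln(2.132) = 0.3785.
ζ = δ/√(4π² + δ²) = 0.3785/√(39.48 + 0.143) = 0.3785/6.295 = 0.06013.
c = ζ · 2√(km) = 0.06013 × 2√(20000 × 4340) = 0.06013 × 18630 = 1120 N·s/m.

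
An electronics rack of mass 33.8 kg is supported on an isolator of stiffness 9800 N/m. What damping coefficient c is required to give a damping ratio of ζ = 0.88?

1010 N·s/m

c_c = 2√(k·m) = 2√(9800 × 33.8) = 1151 N·s/m.
c = ζ·c_c = 0.88 × 1151 = 1013 N·s/m.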